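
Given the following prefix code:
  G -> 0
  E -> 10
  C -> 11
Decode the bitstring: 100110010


Decoding step by step:
Bits 10 -> E
Bits 0 -> G
Bits 11 -> C
Bits 0 -> G
Bits 0 -> G
Bits 10 -> E


Decoded message: EGCGGE


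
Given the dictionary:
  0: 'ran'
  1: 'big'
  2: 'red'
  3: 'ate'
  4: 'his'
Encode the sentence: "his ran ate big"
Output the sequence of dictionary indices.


Look up each word in the dictionary:
  'his' -> 4
  'ran' -> 0
  'ate' -> 3
  'big' -> 1

Encoded: [4, 0, 3, 1]


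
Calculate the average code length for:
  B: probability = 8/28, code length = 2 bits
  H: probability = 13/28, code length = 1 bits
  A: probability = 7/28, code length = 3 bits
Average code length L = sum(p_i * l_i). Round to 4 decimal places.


Weighted contributions p_i * l_i:
  B: (8/28) * 2 = 16/28
  H: (13/28) * 1 = 13/28
  A: (7/28) * 3 = 21/28
Sum = (16 + 13 + 21)/28 = 50/28

L = 50/28 = 1.7857 bits/symbol


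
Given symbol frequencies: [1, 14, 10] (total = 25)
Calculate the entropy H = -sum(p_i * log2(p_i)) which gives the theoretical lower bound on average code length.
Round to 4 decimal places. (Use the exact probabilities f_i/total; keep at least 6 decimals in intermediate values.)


Per-symbol terms -p_i * log2(p_i) with p_i = f_i/25:
  p = 1/25 = 0.040000: log2(p) = -4.643856, -p*log2(p) = 0.185754
  p = 14/25 = 0.560000: log2(p) = -0.836501, -p*log2(p) = 0.468441
  p = 10/25 = 0.400000: log2(p) = -1.321928, -p*log2(p) = 0.528771
H = 0.185754 + 0.468441 + 0.528771 = 1.182966

H = 1.183 bits/symbol


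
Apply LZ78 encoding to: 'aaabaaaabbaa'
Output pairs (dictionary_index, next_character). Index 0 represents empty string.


LZ78 encoding steps:
Dictionary: {0: ''}
Step 1: w='' (idx 0), next='a' -> output (0, 'a'), add 'a' as idx 1
Step 2: w='a' (idx 1), next='a' -> output (1, 'a'), add 'aa' as idx 2
Step 3: w='' (idx 0), next='b' -> output (0, 'b'), add 'b' as idx 3
Step 4: w='aa' (idx 2), next='a' -> output (2, 'a'), add 'aaa' as idx 4
Step 5: w='a' (idx 1), next='b' -> output (1, 'b'), add 'ab' as idx 5
Step 6: w='b' (idx 3), next='a' -> output (3, 'a'), add 'ba' as idx 6
Step 7: w='a' (idx 1), end of input -> output (1, '')


Encoded: [(0, 'a'), (1, 'a'), (0, 'b'), (2, 'a'), (1, 'b'), (3, 'a'), (1, '')]


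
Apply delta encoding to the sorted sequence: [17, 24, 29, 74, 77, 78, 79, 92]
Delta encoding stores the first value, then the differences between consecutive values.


First value: 17
Deltas:
  24 - 17 = 7
  29 - 24 = 5
  74 - 29 = 45
  77 - 74 = 3
  78 - 77 = 1
  79 - 78 = 1
  92 - 79 = 13


Delta encoded: [17, 7, 5, 45, 3, 1, 1, 13]


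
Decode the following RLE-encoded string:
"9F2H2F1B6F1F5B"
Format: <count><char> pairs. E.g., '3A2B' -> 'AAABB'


Expanding each <count><char> pair:
  9F -> 'FFFFFFFFF'
  2H -> 'HH'
  2F -> 'FF'
  1B -> 'B'
  6F -> 'FFFFFF'
  1F -> 'F'
  5B -> 'BBBBB'

Decoded = FFFFFFFFFHHFFBFFFFFFFBBBBB


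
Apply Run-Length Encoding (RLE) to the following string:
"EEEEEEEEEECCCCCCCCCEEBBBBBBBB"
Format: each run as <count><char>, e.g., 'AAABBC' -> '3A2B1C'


Scanning runs left to right:
  i=0: run of 'E' x 10 -> '10E'
  i=10: run of 'C' x 9 -> '9C'
  i=19: run of 'E' x 2 -> '2E'
  i=21: run of 'B' x 8 -> '8B'

RLE = 10E9C2E8B


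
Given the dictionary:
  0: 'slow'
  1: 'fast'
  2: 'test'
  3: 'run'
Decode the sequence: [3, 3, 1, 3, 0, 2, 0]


Look up each index in the dictionary:
  3 -> 'run'
  3 -> 'run'
  1 -> 'fast'
  3 -> 'run'
  0 -> 'slow'
  2 -> 'test'
  0 -> 'slow'

Decoded: "run run fast run slow test slow"


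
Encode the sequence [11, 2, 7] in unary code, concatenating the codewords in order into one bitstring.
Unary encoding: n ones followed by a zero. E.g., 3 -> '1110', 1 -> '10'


Encode each number as n ones followed by a terminating 0:
  11 -> 111111111110 (12 bits)
  2 -> 110 (3 bits)
  7 -> 11111110 (8 bits)
Total length = 12 + 3 + 8 = 23 bits.

Unary([11, 2, 7]) = 11111111111011011111110 (23 bits)


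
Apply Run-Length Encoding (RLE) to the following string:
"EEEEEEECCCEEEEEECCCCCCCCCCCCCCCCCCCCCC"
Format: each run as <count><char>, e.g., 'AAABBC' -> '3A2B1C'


Scanning runs left to right:
  i=0: run of 'E' x 7 -> '7E'
  i=7: run of 'C' x 3 -> '3C'
  i=10: run of 'E' x 6 -> '6E'
  i=16: run of 'C' x 22 -> '22C'

RLE = 7E3C6E22C


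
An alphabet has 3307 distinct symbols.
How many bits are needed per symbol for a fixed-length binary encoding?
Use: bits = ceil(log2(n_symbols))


log2(3307) = 11.6913
Bracket: 2^11 = 2048 < 3307 <= 2^12 = 4096
So ceil(log2(3307)) = 12

bits = ceil(log2(3307)) = ceil(11.6913) = 12 bits


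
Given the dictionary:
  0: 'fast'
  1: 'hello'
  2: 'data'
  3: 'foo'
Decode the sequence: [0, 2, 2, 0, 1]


Look up each index in the dictionary:
  0 -> 'fast'
  2 -> 'data'
  2 -> 'data'
  0 -> 'fast'
  1 -> 'hello'

Decoded: "fast data data fast hello"


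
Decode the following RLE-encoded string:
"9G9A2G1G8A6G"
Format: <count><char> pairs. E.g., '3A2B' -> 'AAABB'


Expanding each <count><char> pair:
  9G -> 'GGGGGGGGG'
  9A -> 'AAAAAAAAA'
  2G -> 'GG'
  1G -> 'G'
  8A -> 'AAAAAAAA'
  6G -> 'GGGGGG'

Decoded = GGGGGGGGGAAAAAAAAAGGGAAAAAAAAGGGGGG


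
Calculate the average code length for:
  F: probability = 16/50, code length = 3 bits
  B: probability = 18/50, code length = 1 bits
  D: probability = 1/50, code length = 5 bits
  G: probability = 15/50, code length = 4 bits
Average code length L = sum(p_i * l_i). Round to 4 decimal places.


Weighted contributions p_i * l_i:
  F: (16/50) * 3 = 48/50
  B: (18/50) * 1 = 18/50
  D: (1/50) * 5 = 5/50
  G: (15/50) * 4 = 60/50
Sum = (48 + 18 + 5 + 60)/50 = 131/50

L = 131/50 = 2.6200 bits/symbol


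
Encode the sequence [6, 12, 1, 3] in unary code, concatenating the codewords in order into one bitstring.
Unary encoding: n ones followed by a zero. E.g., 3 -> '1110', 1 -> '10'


Encode each number as n ones followed by a terminating 0:
  6 -> 1111110 (7 bits)
  12 -> 1111111111110 (13 bits)
  1 -> 10 (2 bits)
  3 -> 1110 (4 bits)
Total length = 7 + 13 + 2 + 4 = 26 bits.

Unary([6, 12, 1, 3]) = 11111101111111111110101110 (26 bits)


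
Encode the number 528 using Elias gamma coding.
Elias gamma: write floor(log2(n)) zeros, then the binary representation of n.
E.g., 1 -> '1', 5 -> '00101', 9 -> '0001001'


num_bits = floor(log2(528)) + 1 = 10
leading_zeros = num_bits - 1 = 9
binary(528) = 1000010000

Elias gamma(528) = '000000000' + '1000010000' = 0000000001000010000 (19 bits)


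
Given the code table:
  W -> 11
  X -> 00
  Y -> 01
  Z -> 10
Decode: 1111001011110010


Decoding:
11 -> W
11 -> W
00 -> X
10 -> Z
11 -> W
11 -> W
00 -> X
10 -> Z


Result: WWXZWWXZ


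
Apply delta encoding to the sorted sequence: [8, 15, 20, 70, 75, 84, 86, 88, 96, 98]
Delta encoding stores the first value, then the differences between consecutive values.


First value: 8
Deltas:
  15 - 8 = 7
  20 - 15 = 5
  70 - 20 = 50
  75 - 70 = 5
  84 - 75 = 9
  86 - 84 = 2
  88 - 86 = 2
  96 - 88 = 8
  98 - 96 = 2


Delta encoded: [8, 7, 5, 50, 5, 9, 2, 2, 8, 2]


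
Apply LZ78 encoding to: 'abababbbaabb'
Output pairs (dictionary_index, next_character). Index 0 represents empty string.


LZ78 encoding steps:
Dictionary: {0: ''}
Step 1: w='' (idx 0), next='a' -> output (0, 'a'), add 'a' as idx 1
Step 2: w='' (idx 0), next='b' -> output (0, 'b'), add 'b' as idx 2
Step 3: w='a' (idx 1), next='b' -> output (1, 'b'), add 'ab' as idx 3
Step 4: w='ab' (idx 3), next='b' -> output (3, 'b'), add 'abb' as idx 4
Step 5: w='b' (idx 2), next='a' -> output (2, 'a'), add 'ba' as idx 5
Step 6: w='abb' (idx 4), end of input -> output (4, '')


Encoded: [(0, 'a'), (0, 'b'), (1, 'b'), (3, 'b'), (2, 'a'), (4, '')]


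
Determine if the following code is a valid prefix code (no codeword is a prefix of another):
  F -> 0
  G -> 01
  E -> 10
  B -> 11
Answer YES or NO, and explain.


Checking each pair (does one codeword prefix another?):
  F='0' vs G='01': prefix -- VIOLATION

NO -- this is NOT a valid prefix code. F (0) is a prefix of G (01).


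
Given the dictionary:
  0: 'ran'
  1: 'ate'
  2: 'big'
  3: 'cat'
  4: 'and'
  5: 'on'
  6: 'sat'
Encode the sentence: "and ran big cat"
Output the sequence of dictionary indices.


Look up each word in the dictionary:
  'and' -> 4
  'ran' -> 0
  'big' -> 2
  'cat' -> 3

Encoded: [4, 0, 2, 3]


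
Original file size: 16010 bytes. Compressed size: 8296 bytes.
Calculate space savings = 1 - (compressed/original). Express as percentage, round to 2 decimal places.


ratio = compressed/original = 8296/16010 = 0.518176
savings = 1 - ratio = 1 - 0.518176 = 0.481824
as a percentage: 0.481824 * 100 = 48.18%

Space savings = 1 - 8296/16010 = 48.18%


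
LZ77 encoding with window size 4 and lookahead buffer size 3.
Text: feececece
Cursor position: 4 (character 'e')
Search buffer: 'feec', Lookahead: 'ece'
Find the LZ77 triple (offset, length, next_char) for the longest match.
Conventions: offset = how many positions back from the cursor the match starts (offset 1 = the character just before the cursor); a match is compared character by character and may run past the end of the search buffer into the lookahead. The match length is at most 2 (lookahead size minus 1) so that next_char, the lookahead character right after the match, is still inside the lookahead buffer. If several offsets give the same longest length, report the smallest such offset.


Try each offset into the search buffer:
  offset=1 (pos 3, char 'c'): match length 0
  offset=2 (pos 2, char 'e'): match length 2
  offset=3 (pos 1, char 'e'): match length 1
  offset=4 (pos 0, char 'f'): match length 0
Longest match has length 2 at offset 2.
next_char = character at position 4 + 2 = 6 -> 'e'

Best match: offset=2, length=2 (matching 'ec' starting at position 2)
LZ77 triple: (2, 2, 'e')


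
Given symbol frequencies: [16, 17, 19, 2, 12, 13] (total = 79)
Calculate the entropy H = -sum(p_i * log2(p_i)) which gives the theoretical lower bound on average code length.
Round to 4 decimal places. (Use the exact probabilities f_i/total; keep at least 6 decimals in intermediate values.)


Per-symbol terms -p_i * log2(p_i) with p_i = f_i/79:
  p = 16/79 = 0.202532: log2(p) = -2.303781, -p*log2(p) = 0.466589
  p = 17/79 = 0.215190: log2(p) = -2.216318, -p*log2(p) = 0.476929
  p = 19/79 = 0.240506: log2(p) = -2.055853, -p*log2(p) = 0.494446
  p = 2/79 = 0.025316: log2(p) = -5.303781, -p*log2(p) = 0.134273
  p = 12/79 = 0.151899: log2(p) = -2.718818, -p*log2(p) = 0.412985
  p = 13/79 = 0.164557: log2(p) = -2.603341, -p*log2(p) = 0.428398
H = 0.466589 + 0.476929 + 0.494446 + 0.134273 + 0.412985 + 0.428398 = 2.413620

H = 2.4136 bits/symbol


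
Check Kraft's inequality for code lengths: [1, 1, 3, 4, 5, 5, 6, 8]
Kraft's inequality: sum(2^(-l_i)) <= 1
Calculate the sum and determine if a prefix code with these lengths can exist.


Sum = 2^(-1) + 2^(-1) + 2^(-3) + 2^(-4) + 2^(-5) + 2^(-5) + 2^(-6) + 2^(-8)
    = 0.5 + 0.5 + 0.125 + 0.0625 + 0.03125 + 0.03125 + 0.015625 + 0.00390625
    = 325/256 = 1.26953125
Since 1.26953125 > 1, Kraft's inequality is NOT satisfied.
A prefix code with these lengths CANNOT exist.

Kraft sum = 1.26953125. Not satisfied.


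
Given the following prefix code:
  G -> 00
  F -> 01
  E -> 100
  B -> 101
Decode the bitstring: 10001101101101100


Decoding step by step:
Bits 100 -> E
Bits 01 -> F
Bits 101 -> B
Bits 101 -> B
Bits 101 -> B
Bits 100 -> E


Decoded message: EFBBBE


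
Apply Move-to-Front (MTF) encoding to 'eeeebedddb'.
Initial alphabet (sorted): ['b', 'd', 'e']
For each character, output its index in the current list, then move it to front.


MTF encoding:
'e': index 2 in ['b', 'd', 'e'] -> ['e', 'b', 'd']
'e': index 0 in ['e', 'b', 'd'] -> ['e', 'b', 'd']
'e': index 0 in ['e', 'b', 'd'] -> ['e', 'b', 'd']
'e': index 0 in ['e', 'b', 'd'] -> ['e', 'b', 'd']
'b': index 1 in ['e', 'b', 'd'] -> ['b', 'e', 'd']
'e': index 1 in ['b', 'e', 'd'] -> ['e', 'b', 'd']
'd': index 2 in ['e', 'b', 'd'] -> ['d', 'e', 'b']
'd': index 0 in ['d', 'e', 'b'] -> ['d', 'e', 'b']
'd': index 0 in ['d', 'e', 'b'] -> ['d', 'e', 'b']
'b': index 2 in ['d', 'e', 'b'] -> ['b', 'd', 'e']


Output: [2, 0, 0, 0, 1, 1, 2, 0, 0, 2]


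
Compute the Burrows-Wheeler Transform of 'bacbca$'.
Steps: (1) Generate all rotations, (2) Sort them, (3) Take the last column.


Rotations (sorted):
  0: $bacbca -> last char: a
  1: a$bacbc -> last char: c
  2: acbca$b -> last char: b
  3: bacbca$ -> last char: $
  4: bca$bac -> last char: c
  5: ca$bacb -> last char: b
  6: cbca$ba -> last char: a


BWT = acb$cba


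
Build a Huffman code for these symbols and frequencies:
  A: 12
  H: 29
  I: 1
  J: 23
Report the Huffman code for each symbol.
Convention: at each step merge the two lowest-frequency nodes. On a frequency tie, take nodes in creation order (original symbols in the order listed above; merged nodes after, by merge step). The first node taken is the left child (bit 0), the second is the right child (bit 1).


Huffman tree construction:
Step 1: Merge I(1) + A(12) = 13
Step 2: Merge (I+A)(13) + J(23) = 36
Step 3: Merge H(29) + ((I+A)+J)(36) = 65
Read each symbol's code off the tree from the root (left child = 0, right child = 1).

Codes:
  A: 101 (length 3)
  H: 0 (length 1)
  I: 100 (length 3)
  J: 11 (length 2)
Average code length: 114/65 = 1.7538 bits/symbol


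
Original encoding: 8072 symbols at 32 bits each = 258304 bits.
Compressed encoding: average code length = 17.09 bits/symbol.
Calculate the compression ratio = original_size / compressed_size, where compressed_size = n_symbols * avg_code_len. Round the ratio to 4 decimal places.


original_size = n_symbols * orig_bits = 8072 * 32 = 258304 bits
compressed_size = n_symbols * avg_code_len = 8072 * 17.09 = 137950.48 bits
ratio = original_size / compressed_size = 258304 / 137950.48 = 1.8724

Compression ratio = 1.8724


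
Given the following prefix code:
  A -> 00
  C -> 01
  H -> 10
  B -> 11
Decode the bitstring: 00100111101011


Decoding step by step:
Bits 00 -> A
Bits 10 -> H
Bits 01 -> C
Bits 11 -> B
Bits 10 -> H
Bits 10 -> H
Bits 11 -> B


Decoded message: AHCBHHB


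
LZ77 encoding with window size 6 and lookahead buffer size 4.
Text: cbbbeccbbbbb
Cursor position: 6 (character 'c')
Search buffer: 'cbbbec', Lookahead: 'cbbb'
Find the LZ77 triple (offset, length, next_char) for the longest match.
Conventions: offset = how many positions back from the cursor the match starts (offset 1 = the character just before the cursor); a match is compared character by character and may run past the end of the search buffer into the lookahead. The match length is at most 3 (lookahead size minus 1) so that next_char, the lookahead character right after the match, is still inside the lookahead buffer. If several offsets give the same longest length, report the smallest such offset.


Try each offset into the search buffer:
  offset=1 (pos 5, char 'c'): match length 1
  offset=2 (pos 4, char 'e'): match length 0
  offset=3 (pos 3, char 'b'): match length 0
  offset=4 (pos 2, char 'b'): match length 0
  offset=5 (pos 1, char 'b'): match length 0
  offset=6 (pos 0, char 'c'): match length 3
Longest match has length 3 at offset 6.
next_char = character at position 6 + 3 = 9 -> 'b'

Best match: offset=6, length=3 (matching 'cbb' starting at position 0)
LZ77 triple: (6, 3, 'b')


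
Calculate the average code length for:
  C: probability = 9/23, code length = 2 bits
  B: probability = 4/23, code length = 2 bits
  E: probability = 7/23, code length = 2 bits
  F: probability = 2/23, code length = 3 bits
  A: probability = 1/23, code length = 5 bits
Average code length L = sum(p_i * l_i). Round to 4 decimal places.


Weighted contributions p_i * l_i:
  C: (9/23) * 2 = 18/23
  B: (4/23) * 2 = 8/23
  E: (7/23) * 2 = 14/23
  F: (2/23) * 3 = 6/23
  A: (1/23) * 5 = 5/23
Sum = (18 + 8 + 14 + 6 + 5)/23 = 51/23

L = 51/23 = 2.2174 bits/symbol


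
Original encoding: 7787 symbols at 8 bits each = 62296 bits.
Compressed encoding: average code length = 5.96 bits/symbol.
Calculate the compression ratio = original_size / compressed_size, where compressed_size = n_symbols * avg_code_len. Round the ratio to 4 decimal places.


original_size = n_symbols * orig_bits = 7787 * 8 = 62296 bits
compressed_size = n_symbols * avg_code_len = 7787 * 5.96 = 46410.52 bits
ratio = original_size / compressed_size = 62296 / 46410.52 = 1.3423

Compression ratio = 1.3423


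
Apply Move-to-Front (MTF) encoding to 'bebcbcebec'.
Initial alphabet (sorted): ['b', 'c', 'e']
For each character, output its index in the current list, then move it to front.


MTF encoding:
'b': index 0 in ['b', 'c', 'e'] -> ['b', 'c', 'e']
'e': index 2 in ['b', 'c', 'e'] -> ['e', 'b', 'c']
'b': index 1 in ['e', 'b', 'c'] -> ['b', 'e', 'c']
'c': index 2 in ['b', 'e', 'c'] -> ['c', 'b', 'e']
'b': index 1 in ['c', 'b', 'e'] -> ['b', 'c', 'e']
'c': index 1 in ['b', 'c', 'e'] -> ['c', 'b', 'e']
'e': index 2 in ['c', 'b', 'e'] -> ['e', 'c', 'b']
'b': index 2 in ['e', 'c', 'b'] -> ['b', 'e', 'c']
'e': index 1 in ['b', 'e', 'c'] -> ['e', 'b', 'c']
'c': index 2 in ['e', 'b', 'c'] -> ['c', 'e', 'b']


Output: [0, 2, 1, 2, 1, 1, 2, 2, 1, 2]


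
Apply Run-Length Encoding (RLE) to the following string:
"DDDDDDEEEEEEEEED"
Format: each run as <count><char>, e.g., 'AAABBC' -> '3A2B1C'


Scanning runs left to right:
  i=0: run of 'D' x 6 -> '6D'
  i=6: run of 'E' x 9 -> '9E'
  i=15: run of 'D' x 1 -> '1D'

RLE = 6D9E1D


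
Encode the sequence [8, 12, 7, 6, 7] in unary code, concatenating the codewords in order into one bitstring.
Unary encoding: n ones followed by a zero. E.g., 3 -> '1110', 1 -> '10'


Encode each number as n ones followed by a terminating 0:
  8 -> 111111110 (9 bits)
  12 -> 1111111111110 (13 bits)
  7 -> 11111110 (8 bits)
  6 -> 1111110 (7 bits)
  7 -> 11111110 (8 bits)
Total length = 9 + 13 + 8 + 7 + 8 = 45 bits.

Unary([8, 12, 7, 6, 7]) = 111111110111111111111011111110111111011111110 (45 bits)


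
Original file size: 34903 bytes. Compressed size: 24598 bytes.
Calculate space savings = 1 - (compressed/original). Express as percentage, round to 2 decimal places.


ratio = compressed/original = 24598/34903 = 0.704753
savings = 1 - ratio = 1 - 0.704753 = 0.295247
as a percentage: 0.295247 * 100 = 29.52%

Space savings = 1 - 24598/34903 = 29.52%


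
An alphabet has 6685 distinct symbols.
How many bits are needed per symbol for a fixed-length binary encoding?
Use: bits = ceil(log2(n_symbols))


log2(6685) = 12.7067
Bracket: 2^12 = 4096 < 6685 <= 2^13 = 8192
So ceil(log2(6685)) = 13

bits = ceil(log2(6685)) = ceil(12.7067) = 13 bits


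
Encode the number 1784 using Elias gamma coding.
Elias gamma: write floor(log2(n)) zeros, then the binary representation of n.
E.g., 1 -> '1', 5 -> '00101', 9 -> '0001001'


num_bits = floor(log2(1784)) + 1 = 11
leading_zeros = num_bits - 1 = 10
binary(1784) = 11011111000

Elias gamma(1784) = '0000000000' + '11011111000' = 000000000011011111000 (21 bits)


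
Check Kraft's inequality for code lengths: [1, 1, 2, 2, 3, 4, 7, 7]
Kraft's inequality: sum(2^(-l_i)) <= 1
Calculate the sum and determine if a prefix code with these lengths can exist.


Sum = 2^(-1) + 2^(-1) + 2^(-2) + 2^(-2) + 2^(-3) + 2^(-4) + 2^(-7) + 2^(-7)
    = 0.5 + 0.5 + 0.25 + 0.25 + 0.125 + 0.0625 + 0.0078125 + 0.0078125
    = 218/128 = 1.703125
Since 1.703125 > 1, Kraft's inequality is NOT satisfied.
A prefix code with these lengths CANNOT exist.

Kraft sum = 1.703125. Not satisfied.


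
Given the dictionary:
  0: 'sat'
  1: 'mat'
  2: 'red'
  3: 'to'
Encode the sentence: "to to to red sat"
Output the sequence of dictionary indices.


Look up each word in the dictionary:
  'to' -> 3
  'to' -> 3
  'to' -> 3
  'red' -> 2
  'sat' -> 0

Encoded: [3, 3, 3, 2, 0]


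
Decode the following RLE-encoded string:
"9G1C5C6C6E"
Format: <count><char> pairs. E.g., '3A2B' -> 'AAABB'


Expanding each <count><char> pair:
  9G -> 'GGGGGGGGG'
  1C -> 'C'
  5C -> 'CCCCC'
  6C -> 'CCCCCC'
  6E -> 'EEEEEE'

Decoded = GGGGGGGGGCCCCCCCCCCCCEEEEEE


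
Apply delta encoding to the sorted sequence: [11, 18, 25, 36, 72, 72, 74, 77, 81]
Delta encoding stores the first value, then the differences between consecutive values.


First value: 11
Deltas:
  18 - 11 = 7
  25 - 18 = 7
  36 - 25 = 11
  72 - 36 = 36
  72 - 72 = 0
  74 - 72 = 2
  77 - 74 = 3
  81 - 77 = 4


Delta encoded: [11, 7, 7, 11, 36, 0, 2, 3, 4]


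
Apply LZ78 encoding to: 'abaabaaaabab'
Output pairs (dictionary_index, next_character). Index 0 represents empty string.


LZ78 encoding steps:
Dictionary: {0: ''}
Step 1: w='' (idx 0), next='a' -> output (0, 'a'), add 'a' as idx 1
Step 2: w='' (idx 0), next='b' -> output (0, 'b'), add 'b' as idx 2
Step 3: w='a' (idx 1), next='a' -> output (1, 'a'), add 'aa' as idx 3
Step 4: w='b' (idx 2), next='a' -> output (2, 'a'), add 'ba' as idx 4
Step 5: w='aa' (idx 3), next='a' -> output (3, 'a'), add 'aaa' as idx 5
Step 6: w='ba' (idx 4), next='b' -> output (4, 'b'), add 'bab' as idx 6


Encoded: [(0, 'a'), (0, 'b'), (1, 'a'), (2, 'a'), (3, 'a'), (4, 'b')]


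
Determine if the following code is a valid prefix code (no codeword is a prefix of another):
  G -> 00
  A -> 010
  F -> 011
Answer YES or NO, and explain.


Checking each pair (does one codeword prefix another?):
  G='00' vs A='010': no prefix
  G='00' vs F='011': no prefix
  A='010' vs G='00': no prefix
  A='010' vs F='011': no prefix
  F='011' vs G='00': no prefix
  F='011' vs A='010': no prefix
No violation found over all pairs.

YES -- this is a valid prefix code. No codeword is a prefix of any other codeword.


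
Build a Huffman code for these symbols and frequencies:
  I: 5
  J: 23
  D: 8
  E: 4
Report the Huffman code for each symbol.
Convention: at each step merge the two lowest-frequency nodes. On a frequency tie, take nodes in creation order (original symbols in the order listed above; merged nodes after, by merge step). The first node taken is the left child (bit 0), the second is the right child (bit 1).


Huffman tree construction:
Step 1: Merge E(4) + I(5) = 9
Step 2: Merge D(8) + (E+I)(9) = 17
Step 3: Merge (D+(E+I))(17) + J(23) = 40
Read each symbol's code off the tree from the root (left child = 0, right child = 1).

Codes:
  I: 011 (length 3)
  J: 1 (length 1)
  D: 00 (length 2)
  E: 010 (length 3)
Average code length: 66/40 = 1.6500 bits/symbol


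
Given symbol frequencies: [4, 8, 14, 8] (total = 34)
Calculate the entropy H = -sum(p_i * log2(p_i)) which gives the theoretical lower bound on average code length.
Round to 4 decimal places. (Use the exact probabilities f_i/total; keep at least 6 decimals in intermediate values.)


Per-symbol terms -p_i * log2(p_i) with p_i = f_i/34:
  p = 4/34 = 0.117647: log2(p) = -3.087463, -p*log2(p) = 0.363231
  p = 8/34 = 0.235294: log2(p) = -2.087463, -p*log2(p) = 0.491168
  p = 14/34 = 0.411765: log2(p) = -1.280108, -p*log2(p) = 0.527103
  p = 8/34 = 0.235294: log2(p) = -2.087463, -p*log2(p) = 0.491168
H = 0.363231 + 0.491168 + 0.527103 + 0.491168 = 1.872670

H = 1.8727 bits/symbol


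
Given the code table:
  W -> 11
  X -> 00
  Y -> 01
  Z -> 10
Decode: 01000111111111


Decoding:
01 -> Y
00 -> X
01 -> Y
11 -> W
11 -> W
11 -> W
11 -> W


Result: YXYWWWW


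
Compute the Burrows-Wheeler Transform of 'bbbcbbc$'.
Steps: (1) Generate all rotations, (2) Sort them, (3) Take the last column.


Rotations (sorted):
  0: $bbbcbbc -> last char: c
  1: bbbcbbc$ -> last char: $
  2: bbc$bbbc -> last char: c
  3: bbcbbc$b -> last char: b
  4: bc$bbbcb -> last char: b
  5: bcbbc$bb -> last char: b
  6: c$bbbcbb -> last char: b
  7: cbbc$bbb -> last char: b


BWT = c$cbbbbb


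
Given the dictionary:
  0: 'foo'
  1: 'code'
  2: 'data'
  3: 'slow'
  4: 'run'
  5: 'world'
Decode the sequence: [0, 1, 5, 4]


Look up each index in the dictionary:
  0 -> 'foo'
  1 -> 'code'
  5 -> 'world'
  4 -> 'run'

Decoded: "foo code world run"


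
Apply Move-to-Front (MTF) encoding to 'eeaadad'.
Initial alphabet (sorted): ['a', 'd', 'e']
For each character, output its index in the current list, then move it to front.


MTF encoding:
'e': index 2 in ['a', 'd', 'e'] -> ['e', 'a', 'd']
'e': index 0 in ['e', 'a', 'd'] -> ['e', 'a', 'd']
'a': index 1 in ['e', 'a', 'd'] -> ['a', 'e', 'd']
'a': index 0 in ['a', 'e', 'd'] -> ['a', 'e', 'd']
'd': index 2 in ['a', 'e', 'd'] -> ['d', 'a', 'e']
'a': index 1 in ['d', 'a', 'e'] -> ['a', 'd', 'e']
'd': index 1 in ['a', 'd', 'e'] -> ['d', 'a', 'e']


Output: [2, 0, 1, 0, 2, 1, 1]


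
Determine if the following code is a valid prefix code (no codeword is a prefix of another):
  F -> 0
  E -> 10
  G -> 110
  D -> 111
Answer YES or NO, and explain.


Checking each pair (does one codeword prefix another?):
  F='0' vs E='10': no prefix
  F='0' vs G='110': no prefix
  F='0' vs D='111': no prefix
  E='10' vs F='0': no prefix
  E='10' vs G='110': no prefix
  E='10' vs D='111': no prefix
  G='110' vs F='0': no prefix
  G='110' vs E='10': no prefix
  G='110' vs D='111': no prefix
  D='111' vs F='0': no prefix
  D='111' vs E='10': no prefix
  D='111' vs G='110': no prefix
No violation found over all pairs.

YES -- this is a valid prefix code. No codeword is a prefix of any other codeword.


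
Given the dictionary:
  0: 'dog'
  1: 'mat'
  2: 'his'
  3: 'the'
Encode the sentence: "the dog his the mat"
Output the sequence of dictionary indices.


Look up each word in the dictionary:
  'the' -> 3
  'dog' -> 0
  'his' -> 2
  'the' -> 3
  'mat' -> 1

Encoded: [3, 0, 2, 3, 1]


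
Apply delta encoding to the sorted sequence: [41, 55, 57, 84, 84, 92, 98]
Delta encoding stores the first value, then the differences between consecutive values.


First value: 41
Deltas:
  55 - 41 = 14
  57 - 55 = 2
  84 - 57 = 27
  84 - 84 = 0
  92 - 84 = 8
  98 - 92 = 6


Delta encoded: [41, 14, 2, 27, 0, 8, 6]


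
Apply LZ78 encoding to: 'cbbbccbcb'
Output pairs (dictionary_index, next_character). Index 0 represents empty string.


LZ78 encoding steps:
Dictionary: {0: ''}
Step 1: w='' (idx 0), next='c' -> output (0, 'c'), add 'c' as idx 1
Step 2: w='' (idx 0), next='b' -> output (0, 'b'), add 'b' as idx 2
Step 3: w='b' (idx 2), next='b' -> output (2, 'b'), add 'bb' as idx 3
Step 4: w='c' (idx 1), next='c' -> output (1, 'c'), add 'cc' as idx 4
Step 5: w='b' (idx 2), next='c' -> output (2, 'c'), add 'bc' as idx 5
Step 6: w='b' (idx 2), end of input -> output (2, '')


Encoded: [(0, 'c'), (0, 'b'), (2, 'b'), (1, 'c'), (2, 'c'), (2, '')]


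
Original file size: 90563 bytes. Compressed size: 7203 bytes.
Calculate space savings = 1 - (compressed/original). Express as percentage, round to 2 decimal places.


ratio = compressed/original = 7203/90563 = 0.079536
savings = 1 - ratio = 1 - 0.079536 = 0.920464
as a percentage: 0.920464 * 100 = 92.05%

Space savings = 1 - 7203/90563 = 92.05%


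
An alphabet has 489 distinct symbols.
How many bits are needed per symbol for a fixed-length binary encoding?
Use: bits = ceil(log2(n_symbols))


log2(489) = 8.9337
Bracket: 2^8 = 256 < 489 <= 2^9 = 512
So ceil(log2(489)) = 9

bits = ceil(log2(489)) = ceil(8.9337) = 9 bits


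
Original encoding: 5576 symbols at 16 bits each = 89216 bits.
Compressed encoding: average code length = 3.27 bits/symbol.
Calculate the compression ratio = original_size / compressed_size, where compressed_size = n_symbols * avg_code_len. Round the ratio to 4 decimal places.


original_size = n_symbols * orig_bits = 5576 * 16 = 89216 bits
compressed_size = n_symbols * avg_code_len = 5576 * 3.27 = 18233.52 bits
ratio = original_size / compressed_size = 89216 / 18233.52 = 4.893

Compression ratio = 4.893


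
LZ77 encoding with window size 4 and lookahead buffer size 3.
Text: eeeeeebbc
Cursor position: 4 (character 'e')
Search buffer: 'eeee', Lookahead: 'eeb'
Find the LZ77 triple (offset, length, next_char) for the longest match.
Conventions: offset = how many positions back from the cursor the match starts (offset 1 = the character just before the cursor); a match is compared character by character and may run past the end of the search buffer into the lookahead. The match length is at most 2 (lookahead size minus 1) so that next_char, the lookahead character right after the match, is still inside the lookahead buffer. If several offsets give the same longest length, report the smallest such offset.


Try each offset into the search buffer:
  offset=1 (pos 3, char 'e'): match length 2
  offset=2 (pos 2, char 'e'): match length 2
  offset=3 (pos 1, char 'e'): match length 2
  offset=4 (pos 0, char 'e'): match length 2
Longest match has length 2, found at offsets 1, 2, 3, 4; take the smallest, offset 1.
next_char = character at position 4 + 2 = 6 -> 'b'

Best match: offset=1, length=2 (matching 'ee' starting at position 3)
LZ77 triple: (1, 2, 'b')


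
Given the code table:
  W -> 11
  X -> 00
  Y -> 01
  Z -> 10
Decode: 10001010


Decoding:
10 -> Z
00 -> X
10 -> Z
10 -> Z


Result: ZXZZ


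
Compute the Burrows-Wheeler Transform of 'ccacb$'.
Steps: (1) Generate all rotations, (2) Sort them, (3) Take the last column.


Rotations (sorted):
  0: $ccacb -> last char: b
  1: acb$cc -> last char: c
  2: b$ccac -> last char: c
  3: cacb$c -> last char: c
  4: cb$cca -> last char: a
  5: ccacb$ -> last char: $


BWT = bccca$


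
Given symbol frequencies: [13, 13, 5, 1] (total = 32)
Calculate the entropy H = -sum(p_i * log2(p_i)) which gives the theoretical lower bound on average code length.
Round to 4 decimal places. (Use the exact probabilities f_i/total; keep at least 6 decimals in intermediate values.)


Per-symbol terms -p_i * log2(p_i) with p_i = f_i/32:
  p = 13/32 = 0.406250: log2(p) = -1.299560, -p*log2(p) = 0.527946
  p = 13/32 = 0.406250: log2(p) = -1.299560, -p*log2(p) = 0.527946
  p = 5/32 = 0.156250: log2(p) = -2.678072, -p*log2(p) = 0.418449
  p = 1/32 = 0.031250: log2(p) = -5.000000, -p*log2(p) = 0.156250
H = 0.527946 + 0.527946 + 0.418449 + 0.156250 = 1.630591

H = 1.6306 bits/symbol


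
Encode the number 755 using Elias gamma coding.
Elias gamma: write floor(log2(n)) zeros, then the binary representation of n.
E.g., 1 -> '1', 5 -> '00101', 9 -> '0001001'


num_bits = floor(log2(755)) + 1 = 10
leading_zeros = num_bits - 1 = 9
binary(755) = 1011110011

Elias gamma(755) = '000000000' + '1011110011' = 0000000001011110011 (19 bits)


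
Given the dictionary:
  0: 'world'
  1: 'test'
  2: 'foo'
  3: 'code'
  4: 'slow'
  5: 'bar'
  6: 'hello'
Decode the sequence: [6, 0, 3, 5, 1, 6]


Look up each index in the dictionary:
  6 -> 'hello'
  0 -> 'world'
  3 -> 'code'
  5 -> 'bar'
  1 -> 'test'
  6 -> 'hello'

Decoded: "hello world code bar test hello"


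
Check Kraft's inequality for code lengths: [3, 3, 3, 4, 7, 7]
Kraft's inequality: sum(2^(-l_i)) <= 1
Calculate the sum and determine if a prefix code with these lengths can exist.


Sum = 2^(-3) + 2^(-3) + 2^(-3) + 2^(-4) + 2^(-7) + 2^(-7)
    = 0.125 + 0.125 + 0.125 + 0.0625 + 0.0078125 + 0.0078125
    = 58/128 = 0.453125
Since 0.453125 <= 1, Kraft's inequality IS satisfied.
A prefix code with these lengths CAN exist.

Kraft sum = 0.453125. Satisfied.


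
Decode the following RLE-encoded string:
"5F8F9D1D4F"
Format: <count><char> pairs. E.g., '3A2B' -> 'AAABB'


Expanding each <count><char> pair:
  5F -> 'FFFFF'
  8F -> 'FFFFFFFF'
  9D -> 'DDDDDDDDD'
  1D -> 'D'
  4F -> 'FFFF'

Decoded = FFFFFFFFFFFFFDDDDDDDDDDFFFF


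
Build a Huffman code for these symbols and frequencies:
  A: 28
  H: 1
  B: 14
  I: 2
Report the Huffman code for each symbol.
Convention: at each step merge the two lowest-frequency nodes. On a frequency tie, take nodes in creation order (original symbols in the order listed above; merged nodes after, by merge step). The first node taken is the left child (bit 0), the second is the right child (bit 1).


Huffman tree construction:
Step 1: Merge H(1) + I(2) = 3
Step 2: Merge (H+I)(3) + B(14) = 17
Step 3: Merge ((H+I)+B)(17) + A(28) = 45
Read each symbol's code off the tree from the root (left child = 0, right child = 1).

Codes:
  A: 1 (length 1)
  H: 000 (length 3)
  B: 01 (length 2)
  I: 001 (length 3)
Average code length: 65/45 = 1.4444 bits/symbol


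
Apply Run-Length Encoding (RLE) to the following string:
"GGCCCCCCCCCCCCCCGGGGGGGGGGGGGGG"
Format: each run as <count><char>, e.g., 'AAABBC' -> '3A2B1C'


Scanning runs left to right:
  i=0: run of 'G' x 2 -> '2G'
  i=2: run of 'C' x 14 -> '14C'
  i=16: run of 'G' x 15 -> '15G'

RLE = 2G14C15G


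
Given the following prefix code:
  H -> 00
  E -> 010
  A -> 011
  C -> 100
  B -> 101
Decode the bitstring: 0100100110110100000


Decoding step by step:
Bits 010 -> E
Bits 010 -> E
Bits 011 -> A
Bits 011 -> A
Bits 010 -> E
Bits 00 -> H
Bits 00 -> H


Decoded message: EEAAEHH


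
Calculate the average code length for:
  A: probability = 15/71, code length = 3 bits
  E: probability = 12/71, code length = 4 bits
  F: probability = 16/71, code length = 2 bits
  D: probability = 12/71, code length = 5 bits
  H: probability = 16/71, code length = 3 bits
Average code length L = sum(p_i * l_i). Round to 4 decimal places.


Weighted contributions p_i * l_i:
  A: (15/71) * 3 = 45/71
  E: (12/71) * 4 = 48/71
  F: (16/71) * 2 = 32/71
  D: (12/71) * 5 = 60/71
  H: (16/71) * 3 = 48/71
Sum = (45 + 48 + 32 + 60 + 48)/71 = 233/71

L = 233/71 = 3.2817 bits/symbol


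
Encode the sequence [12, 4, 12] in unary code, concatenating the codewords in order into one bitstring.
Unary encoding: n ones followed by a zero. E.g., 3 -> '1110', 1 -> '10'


Encode each number as n ones followed by a terminating 0:
  12 -> 1111111111110 (13 bits)
  4 -> 11110 (5 bits)
  12 -> 1111111111110 (13 bits)
Total length = 13 + 5 + 13 = 31 bits.

Unary([12, 4, 12]) = 1111111111110111101111111111110 (31 bits)


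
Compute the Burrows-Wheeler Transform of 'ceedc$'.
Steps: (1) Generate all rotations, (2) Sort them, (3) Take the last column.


Rotations (sorted):
  0: $ceedc -> last char: c
  1: c$ceed -> last char: d
  2: ceedc$ -> last char: $
  3: dc$cee -> last char: e
  4: edc$ce -> last char: e
  5: eedc$c -> last char: c


BWT = cd$eec


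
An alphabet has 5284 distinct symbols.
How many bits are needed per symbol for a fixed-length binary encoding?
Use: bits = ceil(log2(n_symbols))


log2(5284) = 12.3674
Bracket: 2^12 = 4096 < 5284 <= 2^13 = 8192
So ceil(log2(5284)) = 13

bits = ceil(log2(5284)) = ceil(12.3674) = 13 bits


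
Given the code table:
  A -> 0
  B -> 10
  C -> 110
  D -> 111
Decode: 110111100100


Decoding:
110 -> C
111 -> D
10 -> B
0 -> A
10 -> B
0 -> A


Result: CDBABA


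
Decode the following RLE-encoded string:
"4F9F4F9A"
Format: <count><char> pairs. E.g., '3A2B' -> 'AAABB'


Expanding each <count><char> pair:
  4F -> 'FFFF'
  9F -> 'FFFFFFFFF'
  4F -> 'FFFF'
  9A -> 'AAAAAAAAA'

Decoded = FFFFFFFFFFFFFFFFFAAAAAAAAA


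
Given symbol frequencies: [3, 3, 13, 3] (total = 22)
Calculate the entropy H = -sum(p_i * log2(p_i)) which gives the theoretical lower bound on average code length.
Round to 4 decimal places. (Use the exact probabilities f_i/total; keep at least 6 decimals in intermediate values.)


Per-symbol terms -p_i * log2(p_i) with p_i = f_i/22:
  p = 3/22 = 0.136364: log2(p) = -2.874469, -p*log2(p) = 0.391973
  p = 3/22 = 0.136364: log2(p) = -2.874469, -p*log2(p) = 0.391973
  p = 13/22 = 0.590909: log2(p) = -0.758992, -p*log2(p) = 0.448495
  p = 3/22 = 0.136364: log2(p) = -2.874469, -p*log2(p) = 0.391973
H = 0.391973 + 0.391973 + 0.448495 + 0.391973 = 1.624414

H = 1.6244 bits/symbol


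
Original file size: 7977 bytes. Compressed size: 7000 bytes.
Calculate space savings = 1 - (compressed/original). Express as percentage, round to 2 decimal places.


ratio = compressed/original = 7000/7977 = 0.877523
savings = 1 - ratio = 1 - 0.877523 = 0.122477
as a percentage: 0.122477 * 100 = 12.25%

Space savings = 1 - 7000/7977 = 12.25%


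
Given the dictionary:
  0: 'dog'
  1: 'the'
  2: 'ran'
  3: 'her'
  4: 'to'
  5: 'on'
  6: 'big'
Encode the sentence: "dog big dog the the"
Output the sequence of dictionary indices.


Look up each word in the dictionary:
  'dog' -> 0
  'big' -> 6
  'dog' -> 0
  'the' -> 1
  'the' -> 1

Encoded: [0, 6, 0, 1, 1]


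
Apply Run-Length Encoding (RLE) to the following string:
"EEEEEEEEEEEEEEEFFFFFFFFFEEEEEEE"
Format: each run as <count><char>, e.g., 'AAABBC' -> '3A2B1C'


Scanning runs left to right:
  i=0: run of 'E' x 15 -> '15E'
  i=15: run of 'F' x 9 -> '9F'
  i=24: run of 'E' x 7 -> '7E'

RLE = 15E9F7E


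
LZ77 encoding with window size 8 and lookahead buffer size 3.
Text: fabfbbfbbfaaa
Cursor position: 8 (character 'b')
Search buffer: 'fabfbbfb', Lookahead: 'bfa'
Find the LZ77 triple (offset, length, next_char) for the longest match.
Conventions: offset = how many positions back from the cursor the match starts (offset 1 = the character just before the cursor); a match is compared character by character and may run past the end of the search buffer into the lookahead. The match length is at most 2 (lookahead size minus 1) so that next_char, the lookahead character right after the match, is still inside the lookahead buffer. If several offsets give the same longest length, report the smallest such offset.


Try each offset into the search buffer:
  offset=1 (pos 7, char 'b'): match length 1
  offset=2 (pos 6, char 'f'): match length 0
  offset=3 (pos 5, char 'b'): match length 2
  offset=4 (pos 4, char 'b'): match length 1
  offset=5 (pos 3, char 'f'): match length 0
  offset=6 (pos 2, char 'b'): match length 2
  offset=7 (pos 1, char 'a'): match length 0
  offset=8 (pos 0, char 'f'): match length 0
Longest match has length 2, found at offsets 3, 6; take the smallest, offset 3.
next_char = character at position 8 + 2 = 10 -> 'a'

Best match: offset=3, length=2 (matching 'bf' starting at position 5)
LZ77 triple: (3, 2, 'a')


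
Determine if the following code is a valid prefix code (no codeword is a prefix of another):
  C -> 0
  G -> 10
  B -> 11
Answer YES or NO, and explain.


Checking each pair (does one codeword prefix another?):
  C='0' vs G='10': no prefix
  C='0' vs B='11': no prefix
  G='10' vs C='0': no prefix
  G='10' vs B='11': no prefix
  B='11' vs C='0': no prefix
  B='11' vs G='10': no prefix
No violation found over all pairs.

YES -- this is a valid prefix code. No codeword is a prefix of any other codeword.


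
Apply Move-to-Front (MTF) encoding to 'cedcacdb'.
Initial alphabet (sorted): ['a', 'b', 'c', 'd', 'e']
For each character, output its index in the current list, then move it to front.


MTF encoding:
'c': index 2 in ['a', 'b', 'c', 'd', 'e'] -> ['c', 'a', 'b', 'd', 'e']
'e': index 4 in ['c', 'a', 'b', 'd', 'e'] -> ['e', 'c', 'a', 'b', 'd']
'd': index 4 in ['e', 'c', 'a', 'b', 'd'] -> ['d', 'e', 'c', 'a', 'b']
'c': index 2 in ['d', 'e', 'c', 'a', 'b'] -> ['c', 'd', 'e', 'a', 'b']
'a': index 3 in ['c', 'd', 'e', 'a', 'b'] -> ['a', 'c', 'd', 'e', 'b']
'c': index 1 in ['a', 'c', 'd', 'e', 'b'] -> ['c', 'a', 'd', 'e', 'b']
'd': index 2 in ['c', 'a', 'd', 'e', 'b'] -> ['d', 'c', 'a', 'e', 'b']
'b': index 4 in ['d', 'c', 'a', 'e', 'b'] -> ['b', 'd', 'c', 'a', 'e']


Output: [2, 4, 4, 2, 3, 1, 2, 4]


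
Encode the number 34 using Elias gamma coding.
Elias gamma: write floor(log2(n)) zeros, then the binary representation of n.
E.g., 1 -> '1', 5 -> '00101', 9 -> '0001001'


num_bits = floor(log2(34)) + 1 = 6
leading_zeros = num_bits - 1 = 5
binary(34) = 100010

Elias gamma(34) = '00000' + '100010' = 00000100010 (11 bits)


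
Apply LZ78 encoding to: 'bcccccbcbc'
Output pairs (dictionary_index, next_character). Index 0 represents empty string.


LZ78 encoding steps:
Dictionary: {0: ''}
Step 1: w='' (idx 0), next='b' -> output (0, 'b'), add 'b' as idx 1
Step 2: w='' (idx 0), next='c' -> output (0, 'c'), add 'c' as idx 2
Step 3: w='c' (idx 2), next='c' -> output (2, 'c'), add 'cc' as idx 3
Step 4: w='cc' (idx 3), next='b' -> output (3, 'b'), add 'ccb' as idx 4
Step 5: w='c' (idx 2), next='b' -> output (2, 'b'), add 'cb' as idx 5
Step 6: w='c' (idx 2), end of input -> output (2, '')


Encoded: [(0, 'b'), (0, 'c'), (2, 'c'), (3, 'b'), (2, 'b'), (2, '')]
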